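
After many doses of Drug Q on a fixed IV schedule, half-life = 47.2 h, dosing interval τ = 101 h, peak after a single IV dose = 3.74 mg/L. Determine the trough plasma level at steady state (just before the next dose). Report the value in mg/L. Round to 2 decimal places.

k = ln2 / t½ = 0.693147 / 47.2 = 0.01469 h⁻¹
e^(−kτ) = e^(−0.01469 × 101) = 0.2268
Accumulation ratio R = 1 / (1 − e^(−kτ)) = 1 / (1 − 0.2268) = 1.293
Steady-state trough = C₀ × R × e^(−kτ) = 3.74 × 1.293 × 0.2268 = 1.097 mg/L

1.10 mg/L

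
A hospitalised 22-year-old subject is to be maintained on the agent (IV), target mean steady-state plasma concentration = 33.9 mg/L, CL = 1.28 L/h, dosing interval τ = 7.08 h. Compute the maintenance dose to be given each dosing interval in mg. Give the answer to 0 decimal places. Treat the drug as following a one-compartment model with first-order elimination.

307 mg

At steady state, Dose/τ = Css × CL.
Dose = Css × CL × τ = 33.9 × 1.280 × 7.08 = 307.2 mg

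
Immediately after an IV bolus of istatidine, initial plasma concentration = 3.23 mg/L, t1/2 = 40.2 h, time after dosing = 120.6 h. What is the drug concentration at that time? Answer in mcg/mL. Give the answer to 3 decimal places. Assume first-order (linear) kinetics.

k = ln2 / t½ = 0.693147 / 40.2 = 0.01724 h⁻¹
t / t½ = 120.6 / 40.2 = 3 half-lives
C = C₀ × (1/2)^3 = 3.230 × 0.1250 = 0.4038 mg/L
(0.4038 mg/L = 0.4038 mcg/mL)

0.404 mcg/mL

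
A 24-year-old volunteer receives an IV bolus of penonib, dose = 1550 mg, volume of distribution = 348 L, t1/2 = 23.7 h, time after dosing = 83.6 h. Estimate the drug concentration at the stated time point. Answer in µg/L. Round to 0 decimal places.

C₀ = Dose / Vd = 1550 / 348 = 4.454 mg/L
k = ln2 / t½ = 0.693147 / 23.7 = 0.02925 h⁻¹
C = C₀ · e^(−k·t) = 4.454 × e^(−0.02925 × 83.6)
  = 4.454 × 0.08670 = 0.3862 mg/L
Convert: 0.3862 mg/L × 1000 = 386.2 µg/L

386 µg/L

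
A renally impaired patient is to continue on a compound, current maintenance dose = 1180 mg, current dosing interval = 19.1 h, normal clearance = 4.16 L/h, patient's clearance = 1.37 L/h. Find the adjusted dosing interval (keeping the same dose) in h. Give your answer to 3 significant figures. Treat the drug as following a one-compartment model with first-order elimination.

To keep the same average steady-state level, dosing rate must scale with clearance.
CL ratio = 1.37 / 4.16 = 0.3293
New interval (same dose) = 19.1 / 0.3293 = 58.00 h

58.0 h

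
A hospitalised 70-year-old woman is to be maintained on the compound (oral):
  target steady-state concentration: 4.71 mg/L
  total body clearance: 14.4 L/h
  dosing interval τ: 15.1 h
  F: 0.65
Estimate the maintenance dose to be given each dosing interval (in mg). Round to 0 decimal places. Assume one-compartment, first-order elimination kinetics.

At steady state, F × (Dose/τ) = Css × CL.
Dose = Css × CL × τ / F = 4.71 × 14.40 × 15.1 / 0.65 = 1576 mg

1576 mg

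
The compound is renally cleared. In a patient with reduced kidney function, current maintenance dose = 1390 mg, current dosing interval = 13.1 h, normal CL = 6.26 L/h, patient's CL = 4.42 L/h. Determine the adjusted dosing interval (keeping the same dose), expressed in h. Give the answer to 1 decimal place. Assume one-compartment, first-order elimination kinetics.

18.6 h

To keep the same average steady-state level, dosing rate must scale with clearance.
CL ratio = 4.42 / 6.26 = 0.7061
New interval (same dose) = 13.1 / 0.7061 = 18.55 h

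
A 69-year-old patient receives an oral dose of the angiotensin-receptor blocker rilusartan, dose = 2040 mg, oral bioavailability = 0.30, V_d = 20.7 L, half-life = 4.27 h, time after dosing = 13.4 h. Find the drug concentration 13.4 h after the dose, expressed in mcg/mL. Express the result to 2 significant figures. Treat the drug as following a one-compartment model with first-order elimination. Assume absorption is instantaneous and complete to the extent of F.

Amount reaching circulation = F × Dose = 0.30 × 2040 = 612.0 mg
C₀ = F·Dose / Vd = 612.0 / 20.7 = 29.57 mg/L
k = ln2 / t½ = 0.693147 / 4.27 = 0.1623 h⁻¹
C = C₀ · e^(−k·t) = 29.57 × e^(−0.1623 × 13.4)
  = 29.57 × 0.1136 = 3.359 mg/L
(3.359 mg/L = 3.359 mcg/mL)

3.4 mcg/mL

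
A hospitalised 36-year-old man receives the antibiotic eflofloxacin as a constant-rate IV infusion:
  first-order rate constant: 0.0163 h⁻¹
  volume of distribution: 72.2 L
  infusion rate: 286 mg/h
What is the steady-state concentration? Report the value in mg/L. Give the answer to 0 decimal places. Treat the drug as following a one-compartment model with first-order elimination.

243 mg/L

CL = k × Vd = 0.01630 × 72.2 = 1.177 L/h
At steady state Css = R₀ / CL = 286 / 1.177 = 243.0 mg/L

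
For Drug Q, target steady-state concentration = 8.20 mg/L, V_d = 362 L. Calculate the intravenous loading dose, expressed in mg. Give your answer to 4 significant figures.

LD = Css × Vd = 8.20 × 362 = 2968 mg

2968 mg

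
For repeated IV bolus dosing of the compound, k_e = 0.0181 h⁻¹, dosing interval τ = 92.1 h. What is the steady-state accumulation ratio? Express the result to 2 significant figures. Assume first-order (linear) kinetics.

1.2

e^(−kτ) = e^(−0.01810 × 92.1) = 0.1888
Accumulation ratio R = 1 / (1 − e^(−kτ)) = 1 / (1 − 0.1888) = 1.233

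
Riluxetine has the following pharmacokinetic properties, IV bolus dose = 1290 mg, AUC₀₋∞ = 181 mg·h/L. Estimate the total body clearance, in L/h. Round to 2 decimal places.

7.13 L/h

CL = Dose / AUC = 1290 / 181 = 7.127 L/h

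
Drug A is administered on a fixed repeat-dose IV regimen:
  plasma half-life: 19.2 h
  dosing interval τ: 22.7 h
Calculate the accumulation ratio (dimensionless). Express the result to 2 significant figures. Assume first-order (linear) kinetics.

k = ln2 / t½ = 0.693147 / 19.2 = 0.03610 h⁻¹
e^(−kτ) = e^(−0.03610 × 22.7) = 0.4407
Accumulation ratio R = 1 / (1 − e^(−kτ)) = 1 / (1 − 0.4407) = 1.788

1.8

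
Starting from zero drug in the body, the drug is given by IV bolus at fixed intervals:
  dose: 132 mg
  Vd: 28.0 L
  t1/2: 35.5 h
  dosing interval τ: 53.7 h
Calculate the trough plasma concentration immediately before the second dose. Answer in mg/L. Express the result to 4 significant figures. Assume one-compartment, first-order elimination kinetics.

1.652 mg/L

C₀ per dose = Dose / Vd = 132 / 28.0 = 4.714 mg/L
k = ln2 / t½ = 0.693147 / 35.5 = 0.01953 h⁻¹
Fraction remaining after one interval: r = e^(−kτ) = e^(−0.01953 × 53.7) = 0.3504
Before dose 2, 1 dose has been given (aged 1τ).
C_trough = C₀ × r = 4.714 × 0.3504 = 1.652 mg/L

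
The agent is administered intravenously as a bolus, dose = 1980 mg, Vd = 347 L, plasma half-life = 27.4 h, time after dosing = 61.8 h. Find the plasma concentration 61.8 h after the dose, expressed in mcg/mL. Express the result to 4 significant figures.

C₀ = Dose / Vd = 1980 / 347 = 5.706 mg/L
k = ln2 / t½ = 0.693147 / 27.4 = 0.02530 h⁻¹
C = C₀ · e^(−k·t) = 5.706 × e^(−0.02530 × 61.8)
  = 5.706 × 0.2094 = 1.195 mg/L
(1.195 mg/L = 1.195 mcg/mL)

1.195 mcg/mL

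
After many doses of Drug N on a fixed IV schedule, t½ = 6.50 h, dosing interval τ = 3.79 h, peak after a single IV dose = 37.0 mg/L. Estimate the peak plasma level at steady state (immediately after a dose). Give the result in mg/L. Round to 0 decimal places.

k = ln2 / t½ = 0.693147 / 6.50 = 0.1066 h⁻¹
e^(−kτ) = e^(−0.1066 × 3.79) = 0.6676
Accumulation ratio R = 1 / (1 − e^(−kτ)) = 1 / (1 − 0.6676) = 3.008
Steady-state peak = C₀ × R = 37.0 × 3.008 = 111.3 mg/L

111 mg/L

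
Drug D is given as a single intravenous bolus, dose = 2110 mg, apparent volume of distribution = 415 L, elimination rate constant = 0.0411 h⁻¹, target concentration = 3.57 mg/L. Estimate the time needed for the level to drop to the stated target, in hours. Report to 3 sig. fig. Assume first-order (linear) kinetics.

C₀ = Dose / Vd = 2110 / 415 = 5.084 mg/L
t = ln(C₀ / C) / k = ln(5.084 / 3.57) / 0.04110
  = ln(1.424) / 0.04110 = 0.3535 / 0.04110 = 8.601 h

8.60 h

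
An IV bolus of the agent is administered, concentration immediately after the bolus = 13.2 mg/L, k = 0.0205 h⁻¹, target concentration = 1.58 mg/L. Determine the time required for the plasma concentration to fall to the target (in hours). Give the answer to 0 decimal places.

t = ln(C₀ / C) / k = ln(13.20 / 1.58) / 0.02050
  = ln(8.354) / 0.02050 = 2.123 / 0.02050 = 103.6 h

104 h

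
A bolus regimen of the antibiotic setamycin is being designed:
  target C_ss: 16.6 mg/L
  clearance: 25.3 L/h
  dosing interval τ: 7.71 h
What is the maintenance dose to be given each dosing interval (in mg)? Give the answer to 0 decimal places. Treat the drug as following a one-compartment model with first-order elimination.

At steady state, Dose/τ = Css × CL.
Dose = Css × CL × τ = 16.6 × 25.30 × 7.71 = 3238 mg

3238 mg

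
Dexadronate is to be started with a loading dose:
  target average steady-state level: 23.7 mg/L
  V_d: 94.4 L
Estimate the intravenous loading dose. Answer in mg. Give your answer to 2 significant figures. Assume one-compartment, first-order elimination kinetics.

2200 mg

LD = Css × Vd = 23.7 × 94.4 = 2237 mg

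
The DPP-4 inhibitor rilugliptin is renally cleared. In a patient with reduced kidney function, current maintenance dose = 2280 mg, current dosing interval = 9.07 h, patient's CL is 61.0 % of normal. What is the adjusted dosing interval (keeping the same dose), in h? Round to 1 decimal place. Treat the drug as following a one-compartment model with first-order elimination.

14.9 h

To keep the same average steady-state level, dosing rate must scale with clearance.
CL ratio = 61.0 / 100 = 0.6100
New interval (same dose) = 9.07 / 0.6100 = 14.87 h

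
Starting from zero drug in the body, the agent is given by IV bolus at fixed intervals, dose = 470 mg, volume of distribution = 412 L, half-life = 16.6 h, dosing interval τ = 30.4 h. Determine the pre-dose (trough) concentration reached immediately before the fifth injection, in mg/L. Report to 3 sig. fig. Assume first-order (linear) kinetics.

0.443 mg/L

C₀ per dose = Dose / Vd = 470 / 412 = 1.141 mg/L
k = ln2 / t½ = 0.693147 / 16.6 = 0.04176 h⁻¹
Fraction remaining after one interval: r = e^(−kτ) = e^(−0.04176 × 30.4) = 0.2810
Before dose 5, 4 doses have been given (aged 1τ, 2τ, 3τ, 4τ).
C_trough = C₀ × (r + r² + … + r^4) = C₀ × r(1−r^4)/(1−r)
        = 1.141 × 0.2810 × (1 − 0.006235) / (1 − 0.2810) = 0.4431 mg/L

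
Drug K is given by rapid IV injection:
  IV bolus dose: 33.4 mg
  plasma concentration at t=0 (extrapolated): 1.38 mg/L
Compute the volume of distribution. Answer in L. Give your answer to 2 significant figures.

24 L

Vd = Dose / C₀ = 33.40 / 1.38 = 24.20 L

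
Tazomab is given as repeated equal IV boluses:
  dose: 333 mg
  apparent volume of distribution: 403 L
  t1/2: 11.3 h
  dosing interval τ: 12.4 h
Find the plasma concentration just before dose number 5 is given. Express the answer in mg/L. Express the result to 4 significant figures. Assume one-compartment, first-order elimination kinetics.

0.6905 mg/L

C₀ per dose = Dose / Vd = 333 / 403 = 0.8263 mg/L
k = ln2 / t½ = 0.693147 / 11.3 = 0.06134 h⁻¹
Fraction remaining after one interval: r = e^(−kτ) = e^(−0.06134 × 12.4) = 0.4674
Before dose 5, 4 doses have been given (aged 1τ, 2τ, 3τ, 4τ).
C_trough = C₀ × (r + r² + … + r^4) = C₀ × r(1−r^4)/(1−r)
        = 0.8263 × 0.4674 × (1 − 0.04773) / (1 − 0.4674) = 0.6905 mg/L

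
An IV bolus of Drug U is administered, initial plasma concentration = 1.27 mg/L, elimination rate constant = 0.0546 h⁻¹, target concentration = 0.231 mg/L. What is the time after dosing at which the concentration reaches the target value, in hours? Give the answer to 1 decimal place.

t = ln(C₀ / C) / k = ln(1.270 / 0.231) / 0.05460
  = ln(5.498) / 0.05460 = 1.704 / 0.05460 = 31.21 h

31.2 h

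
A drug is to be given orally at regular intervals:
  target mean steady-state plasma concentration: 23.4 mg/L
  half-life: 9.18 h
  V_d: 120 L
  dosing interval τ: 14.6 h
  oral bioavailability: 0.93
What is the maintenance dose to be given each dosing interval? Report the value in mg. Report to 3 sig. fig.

3330 mg

k = ln2 / t½ = 0.693147 / 9.18 = 0.07551 h⁻¹
CL = k × Vd = 0.07551 × 120 = 9.061 L/h
At steady state, F × (Dose/τ) = Css × CL.
Dose = Css × CL × τ / F = 23.4 × 9.061 × 14.6 / 0.93 = 3329 mg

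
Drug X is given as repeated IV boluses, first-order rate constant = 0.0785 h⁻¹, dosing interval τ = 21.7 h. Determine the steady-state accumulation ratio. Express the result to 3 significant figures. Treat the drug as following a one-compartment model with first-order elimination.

1.22

e^(−kτ) = e^(−0.07850 × 21.7) = 0.1821
Accumulation ratio R = 1 / (1 − e^(−kτ)) = 1 / (1 − 0.1821) = 1.223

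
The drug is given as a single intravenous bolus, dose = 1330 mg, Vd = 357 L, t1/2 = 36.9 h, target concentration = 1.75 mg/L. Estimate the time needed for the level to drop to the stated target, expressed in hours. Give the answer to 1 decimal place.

C₀ = Dose / Vd = 1330 / 357 = 3.725 mg/L
k = ln2 / t½ = 0.693147 / 36.9 = 0.01878 h⁻¹
t = ln(C₀ / C) / k = ln(3.725 / 1.75) / 0.01878
  = ln(2.129) / 0.01878 = 0.7557 / 0.01878 = 40.24 h

40.2 h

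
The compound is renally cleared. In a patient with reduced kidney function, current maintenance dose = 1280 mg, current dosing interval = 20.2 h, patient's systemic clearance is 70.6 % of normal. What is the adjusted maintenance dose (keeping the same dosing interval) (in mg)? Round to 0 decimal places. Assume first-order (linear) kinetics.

To keep the same average steady-state level, dosing rate must scale with clearance.
CL ratio = 70.6 / 100 = 0.7060
New dose (same interval) = 1280 × 0.7060 = 903.7 mg

904 mg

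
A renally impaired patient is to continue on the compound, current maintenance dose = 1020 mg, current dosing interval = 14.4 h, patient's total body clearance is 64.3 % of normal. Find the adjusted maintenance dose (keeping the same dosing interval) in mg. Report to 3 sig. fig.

656 mg

To keep the same average steady-state level, dosing rate must scale with clearance.
CL ratio = 64.3 / 100 = 0.6430
New dose (same interval) = 1020 × 0.6430 = 655.9 mg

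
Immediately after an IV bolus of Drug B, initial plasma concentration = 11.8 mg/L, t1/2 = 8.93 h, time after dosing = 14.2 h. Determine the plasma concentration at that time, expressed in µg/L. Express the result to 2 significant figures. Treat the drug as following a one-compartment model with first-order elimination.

k = ln2 / t½ = 0.693147 / 8.93 = 0.07762 h⁻¹
C = C₀ · e^(−k·t) = 11.80 × e^(−0.07762 × 14.2)
  = 11.80 × 0.3321 = 3.919 mg/L
Convert: 3.919 mg/L × 1000 = 3919 µg/L

3900 µg/L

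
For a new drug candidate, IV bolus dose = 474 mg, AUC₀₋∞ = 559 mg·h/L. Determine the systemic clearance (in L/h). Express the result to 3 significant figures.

CL = Dose / AUC = 474 / 559 = 0.8479 L/h

0.848 L/h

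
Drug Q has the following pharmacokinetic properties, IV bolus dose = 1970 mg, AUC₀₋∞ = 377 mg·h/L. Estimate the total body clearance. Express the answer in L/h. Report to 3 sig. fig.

CL = Dose / AUC = 1970 / 377 = 5.225 L/h

5.23 L/h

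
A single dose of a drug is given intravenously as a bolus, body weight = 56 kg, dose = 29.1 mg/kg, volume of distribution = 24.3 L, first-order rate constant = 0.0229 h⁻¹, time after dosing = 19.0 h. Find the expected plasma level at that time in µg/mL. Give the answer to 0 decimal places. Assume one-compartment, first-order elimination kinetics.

43 µg/mL

Total dose = 29.1 × 56 = 1630 mg
C₀ = Dose / Vd = 1630 / 24.3 = 67.08 mg/L
C = C₀ · e^(−k·t) = 67.08 × e^(−0.02290 × 19.0)
  = 67.08 × 0.6472 = 43.41 mg/L
(43.41 mg/L = 43.41 µg/mL)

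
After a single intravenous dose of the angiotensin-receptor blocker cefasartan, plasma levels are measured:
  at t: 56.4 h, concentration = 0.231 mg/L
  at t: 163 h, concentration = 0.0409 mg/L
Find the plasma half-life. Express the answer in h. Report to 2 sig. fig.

k = ln(C₁/C₂) / (t₂ − t₁) = ln(0.231/0.0409) / (163 − 56.4)
  = 1.731 / 106.6 = 0.01624 h⁻¹
t½ = ln2 / k = 0.693147 / 0.01624 = 42.68 h

43 h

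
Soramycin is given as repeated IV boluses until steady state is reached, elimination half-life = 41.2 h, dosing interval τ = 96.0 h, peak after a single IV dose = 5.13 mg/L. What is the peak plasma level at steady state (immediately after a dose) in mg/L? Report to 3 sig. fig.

6.40 mg/L

k = ln2 / t½ = 0.693147 / 41.2 = 0.01682 h⁻¹
e^(−kτ) = e^(−0.01682 × 96.0) = 0.1989
Accumulation ratio R = 1 / (1 − e^(−kτ)) = 1 / (1 − 0.1989) = 1.248
Steady-state peak = C₀ × R = 5.13 × 1.248 = 6.402 mg/L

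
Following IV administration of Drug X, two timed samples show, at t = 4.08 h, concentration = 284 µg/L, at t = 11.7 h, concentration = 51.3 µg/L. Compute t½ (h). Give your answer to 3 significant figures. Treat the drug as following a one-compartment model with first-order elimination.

3.09 h

k = ln(C₁/C₂) / (t₂ − t₁) = ln(284/51.3) / (11.7 − 4.08)
  = 1.711 / 7.620 = 0.2245 h⁻¹
t½ = ln2 / k = 0.693147 / 0.2245 = 3.088 h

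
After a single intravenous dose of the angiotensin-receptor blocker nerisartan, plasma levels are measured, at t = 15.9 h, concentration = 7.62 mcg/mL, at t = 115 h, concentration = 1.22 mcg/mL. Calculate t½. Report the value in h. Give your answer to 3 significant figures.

37.5 h

k = ln(C₁/C₂) / (t₂ − t₁) = ln(7.62/1.22) / (115 − 15.9)
  = 1.832 / 99.10 = 0.01849 h⁻¹
t½ = ln2 / k = 0.693147 / 0.01849 = 37.49 h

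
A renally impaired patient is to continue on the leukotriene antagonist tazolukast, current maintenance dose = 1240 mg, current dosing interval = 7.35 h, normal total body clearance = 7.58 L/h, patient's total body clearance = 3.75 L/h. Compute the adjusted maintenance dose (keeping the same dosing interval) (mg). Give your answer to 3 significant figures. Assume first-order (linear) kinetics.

613 mg

To keep the same average steady-state level, dosing rate must scale with clearance.
CL ratio = 3.75 / 7.58 = 0.4947
New dose (same interval) = 1240 × 0.4947 = 613.4 mg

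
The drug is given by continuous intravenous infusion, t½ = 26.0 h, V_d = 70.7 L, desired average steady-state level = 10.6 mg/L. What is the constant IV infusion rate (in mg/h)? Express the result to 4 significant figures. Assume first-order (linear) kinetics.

k = ln2 / t½ = 0.693147 / 26.0 = 0.02666 h⁻¹
CL = k × Vd = 0.02666 × 70.7 = 1.885 L/h
At steady state, infusion rate R₀ = Css × CL = 10.6 × 1.885 = 19.98 mg/h

19.98 mg/h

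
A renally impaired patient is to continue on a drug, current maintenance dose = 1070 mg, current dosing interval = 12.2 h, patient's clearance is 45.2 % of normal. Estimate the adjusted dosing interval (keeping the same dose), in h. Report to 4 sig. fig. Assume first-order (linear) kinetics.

26.99 h

To keep the same average steady-state level, dosing rate must scale with clearance.
CL ratio = 45.2 / 100 = 0.4520
New interval (same dose) = 12.2 / 0.4520 = 26.99 h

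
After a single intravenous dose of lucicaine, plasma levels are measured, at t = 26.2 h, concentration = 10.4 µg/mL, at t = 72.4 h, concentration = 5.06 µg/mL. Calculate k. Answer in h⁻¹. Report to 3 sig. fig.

k = ln(C₁/C₂) / (t₂ − t₁) = ln(10.4/5.06) / (72.4 − 26.2)
  = 0.7204 / 46.20 = 0.01559 h⁻¹

0.0156 h⁻¹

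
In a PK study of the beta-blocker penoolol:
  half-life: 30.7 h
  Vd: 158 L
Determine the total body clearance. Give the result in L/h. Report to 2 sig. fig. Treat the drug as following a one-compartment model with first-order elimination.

3.6 L/h

k = ln2 / t½ = 0.693147 / 30.7 = 0.02258 h⁻¹
CL = k × Vd = 0.02258 × 158 = 3.568 L/h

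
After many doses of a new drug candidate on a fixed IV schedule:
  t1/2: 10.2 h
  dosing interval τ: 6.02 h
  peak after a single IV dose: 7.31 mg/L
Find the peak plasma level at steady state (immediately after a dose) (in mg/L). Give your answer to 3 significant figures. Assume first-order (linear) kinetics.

k = ln2 / t½ = 0.693147 / 10.2 = 0.06796 h⁻¹
e^(−kτ) = e^(−0.06796 × 6.02) = 0.6642
Accumulation ratio R = 1 / (1 − e^(−kτ)) = 1 / (1 − 0.6642) = 2.978
Steady-state peak = C₀ × R = 7.31 × 2.978 = 21.77 mg/L

21.8 mg/L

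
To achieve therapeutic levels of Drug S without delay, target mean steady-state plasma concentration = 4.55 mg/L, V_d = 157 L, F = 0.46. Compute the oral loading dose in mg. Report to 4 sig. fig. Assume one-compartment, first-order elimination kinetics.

1553 mg

LD = Css × Vd / F = 4.55 × 157 / 0.46 = 1553 mg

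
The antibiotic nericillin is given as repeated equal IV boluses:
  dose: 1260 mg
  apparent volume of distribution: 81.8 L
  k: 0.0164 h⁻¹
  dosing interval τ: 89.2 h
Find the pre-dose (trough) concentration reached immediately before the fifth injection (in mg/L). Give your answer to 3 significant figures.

C₀ per dose = Dose / Vd = 1260 / 81.8 = 15.40 mg/L
Fraction remaining after one interval: r = e^(−kτ) = e^(−0.01640 × 89.2) = 0.2316
Before dose 5, 4 doses have been given (aged 1τ, 2τ, 3τ, 4τ).
C_trough = C₀ × (r + r² + … + r^4) = C₀ × r(1−r^4)/(1−r)
        = 15.40 × 0.2316 × (1 − 0.002877) / (1 − 0.2316) = 4.628 mg/L

4.63 mg/L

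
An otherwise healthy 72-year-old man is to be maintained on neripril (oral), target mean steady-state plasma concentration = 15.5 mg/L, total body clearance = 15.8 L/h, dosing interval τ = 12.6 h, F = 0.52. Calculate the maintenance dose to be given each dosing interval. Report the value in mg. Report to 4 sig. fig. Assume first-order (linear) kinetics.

At steady state, F × (Dose/τ) = Css × CL.
Dose = Css × CL × τ / F = 15.5 × 15.80 × 12.6 / 0.52 = 5934 mg

5934 mg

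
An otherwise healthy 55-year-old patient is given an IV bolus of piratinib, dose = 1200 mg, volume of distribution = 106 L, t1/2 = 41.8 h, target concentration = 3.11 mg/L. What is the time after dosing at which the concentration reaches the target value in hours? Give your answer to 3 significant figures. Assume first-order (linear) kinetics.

C₀ = Dose / Vd = 1200 / 106 = 11.32 mg/L
k = ln2 / t½ = 0.693147 / 41.8 = 0.01658 h⁻¹
t = ln(C₀ / C) / k = ln(11.32 / 3.11) / 0.01658
  = ln(3.640) / 0.01658 = 1.292 / 0.01658 = 77.93 h

77.9 h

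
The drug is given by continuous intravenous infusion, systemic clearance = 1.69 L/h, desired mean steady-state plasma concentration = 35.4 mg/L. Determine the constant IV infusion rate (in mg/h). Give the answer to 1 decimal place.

At steady state, infusion rate R₀ = Css × CL = 35.4 × 1.690 = 59.83 mg/h

59.8 mg/h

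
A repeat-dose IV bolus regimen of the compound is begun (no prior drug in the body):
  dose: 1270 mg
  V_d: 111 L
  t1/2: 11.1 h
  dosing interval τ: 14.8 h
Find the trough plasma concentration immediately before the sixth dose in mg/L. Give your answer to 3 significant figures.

C₀ per dose = Dose / Vd = 1270 / 111 = 11.44 mg/L
k = ln2 / t½ = 0.693147 / 11.1 = 0.06245 h⁻¹
Fraction remaining after one interval: r = e^(−kτ) = e^(−0.06245 × 14.8) = 0.3968
Before dose 6, 5 doses have been given (aged 1τ, 2τ, 3τ, 4τ, 5τ).
C_trough = C₀ × (r + r² + … + r^5) = C₀ × r(1−r^5)/(1−r)
        = 11.44 × 0.3968 × (1 − 0.009837) / (1 − 0.3968) = 7.451 mg/L

7.45 mg/L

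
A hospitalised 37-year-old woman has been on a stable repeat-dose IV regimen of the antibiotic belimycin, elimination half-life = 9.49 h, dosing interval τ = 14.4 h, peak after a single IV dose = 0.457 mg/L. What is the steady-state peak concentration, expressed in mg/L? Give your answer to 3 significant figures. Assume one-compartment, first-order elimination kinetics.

k = ln2 / t½ = 0.693147 / 9.49 = 0.07304 h⁻¹
e^(−kτ) = e^(−0.07304 × 14.4) = 0.3493
Accumulation ratio R = 1 / (1 − e^(−kτ)) = 1 / (1 − 0.3493) = 1.537
Steady-state peak = C₀ × R = 0.457 × 1.537 = 0.7024 mg/L

0.702 mg/L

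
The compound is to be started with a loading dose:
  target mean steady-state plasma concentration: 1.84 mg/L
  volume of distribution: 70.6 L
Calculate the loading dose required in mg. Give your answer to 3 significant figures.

130 mg

LD = Css × Vd = 1.84 × 70.6 = 129.9 mg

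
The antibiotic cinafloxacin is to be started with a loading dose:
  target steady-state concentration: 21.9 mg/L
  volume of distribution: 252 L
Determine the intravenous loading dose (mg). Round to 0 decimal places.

LD = Css × Vd = 21.9 × 252 = 5519 mg

5519 mg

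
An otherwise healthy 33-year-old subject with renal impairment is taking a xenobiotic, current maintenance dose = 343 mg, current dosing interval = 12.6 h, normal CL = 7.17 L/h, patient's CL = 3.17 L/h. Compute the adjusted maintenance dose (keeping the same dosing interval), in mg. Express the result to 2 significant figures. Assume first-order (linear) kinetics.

To keep the same average steady-state level, dosing rate must scale with clearance.
CL ratio = 3.17 / 7.17 = 0.4421
New dose (same interval) = 343 × 0.4421 = 151.6 mg

150 mg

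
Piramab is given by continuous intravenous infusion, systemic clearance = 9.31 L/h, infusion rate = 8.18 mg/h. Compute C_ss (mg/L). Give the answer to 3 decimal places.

At steady state Css = R₀ / CL = 8.18 / 9.310 = 0.8786 mg/L

0.879 mg/L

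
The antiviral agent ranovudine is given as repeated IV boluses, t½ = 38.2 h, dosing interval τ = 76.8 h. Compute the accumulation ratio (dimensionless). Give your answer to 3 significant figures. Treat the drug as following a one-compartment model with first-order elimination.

1.33

k = ln2 / t½ = 0.693147 / 38.2 = 0.01815 h⁻¹
e^(−kτ) = e^(−0.01815 × 76.8) = 0.2481
Accumulation ratio R = 1 / (1 − e^(−kτ)) = 1 / (1 − 0.2481) = 1.330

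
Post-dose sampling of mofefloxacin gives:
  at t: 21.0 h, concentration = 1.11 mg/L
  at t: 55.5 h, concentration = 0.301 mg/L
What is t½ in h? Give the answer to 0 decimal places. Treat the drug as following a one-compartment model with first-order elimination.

k = ln(C₁/C₂) / (t₂ − t₁) = ln(1.11/0.301) / (55.5 − 21.0)
  = 1.305 / 34.50 = 0.03783 h⁻¹
t½ = ln2 / k = 0.693147 / 0.03783 = 18.32 h

18 h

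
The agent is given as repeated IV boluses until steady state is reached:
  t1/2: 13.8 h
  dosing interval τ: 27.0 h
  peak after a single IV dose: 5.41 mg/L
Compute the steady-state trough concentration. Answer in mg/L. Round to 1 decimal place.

1.9 mg/L

k = ln2 / t½ = 0.693147 / 13.8 = 0.05023 h⁻¹
e^(−kτ) = e^(−0.05023 × 27.0) = 0.2576
Accumulation ratio R = 1 / (1 − e^(−kτ)) = 1 / (1 − 0.2576) = 1.347
Steady-state trough = C₀ × R × e^(−kτ) = 5.41 × 1.347 × 0.2576 = 1.877 mg/L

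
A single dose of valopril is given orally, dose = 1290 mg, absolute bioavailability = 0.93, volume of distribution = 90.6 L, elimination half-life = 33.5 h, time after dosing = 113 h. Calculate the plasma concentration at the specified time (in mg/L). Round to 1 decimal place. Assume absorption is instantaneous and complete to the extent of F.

1.3 mg/L

Amount reaching circulation = F × Dose = 0.93 × 1290 = 1200 mg
C₀ = F·Dose / Vd = 1200 / 90.6 = 13.25 mg/L
k = ln2 / t½ = 0.693147 / 33.5 = 0.02069 h⁻¹
C = C₀ · e^(−k·t) = 13.25 × e^(−0.02069 × 113)
  = 13.25 × 0.09652 = 1.279 mg/L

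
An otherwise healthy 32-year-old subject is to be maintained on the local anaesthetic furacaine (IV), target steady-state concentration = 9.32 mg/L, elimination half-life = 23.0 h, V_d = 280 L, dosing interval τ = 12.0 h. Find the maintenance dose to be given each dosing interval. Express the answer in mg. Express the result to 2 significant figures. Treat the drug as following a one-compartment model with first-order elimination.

940 mg

k = ln2 / t½ = 0.693147 / 23.0 = 0.03014 h⁻¹
CL = k × Vd = 0.03014 × 280 = 8.439 L/h
At steady state, Dose/τ = Css × CL.
Dose = Css × CL × τ = 9.32 × 8.439 × 12.0 = 943.8 mg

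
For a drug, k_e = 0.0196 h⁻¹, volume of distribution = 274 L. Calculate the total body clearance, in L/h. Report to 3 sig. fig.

5.37 L/h

CL = k × Vd = 0.0196 × 274 = 5.370 L/h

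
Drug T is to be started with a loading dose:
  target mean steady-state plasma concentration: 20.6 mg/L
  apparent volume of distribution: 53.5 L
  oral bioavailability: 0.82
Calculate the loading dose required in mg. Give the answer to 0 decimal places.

1344 mg

LD = Css × Vd / F = 20.6 × 53.5 / 0.82 = 1344 mg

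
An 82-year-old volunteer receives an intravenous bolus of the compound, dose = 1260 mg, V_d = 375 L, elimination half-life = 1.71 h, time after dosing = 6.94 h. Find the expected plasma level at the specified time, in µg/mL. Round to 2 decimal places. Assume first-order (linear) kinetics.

C₀ = Dose / Vd = 1260 / 375 = 3.360 mg/L
k = ln2 / t½ = 0.693147 / 1.71 = 0.4053 h⁻¹
C = C₀ · e^(−k·t) = 3.360 × e^(−0.4053 × 6.94)
  = 3.360 × 0.06004 = 0.2017 mg/L
(0.2017 mg/L = 0.2017 µg/mL)

0.20 µg/mL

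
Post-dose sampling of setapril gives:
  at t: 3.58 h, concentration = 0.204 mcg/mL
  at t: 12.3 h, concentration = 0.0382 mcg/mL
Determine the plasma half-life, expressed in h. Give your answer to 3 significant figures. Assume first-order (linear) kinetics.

3.61 h

k = ln(C₁/C₂) / (t₂ − t₁) = ln(0.204/0.0382) / (12.3 − 3.58)
  = 1.675 / 8.720 = 0.1921 h⁻¹
t½ = ln2 / k = 0.693147 / 0.1921 = 3.608 h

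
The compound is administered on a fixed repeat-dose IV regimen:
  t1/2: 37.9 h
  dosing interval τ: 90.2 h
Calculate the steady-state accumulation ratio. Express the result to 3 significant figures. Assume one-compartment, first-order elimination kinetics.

k = ln2 / t½ = 0.693147 / 37.9 = 0.01829 h⁻¹
e^(−kτ) = e^(−0.01829 × 90.2) = 0.1921
Accumulation ratio R = 1 / (1 − e^(−kτ)) = 1 / (1 − 0.1921) = 1.238

1.24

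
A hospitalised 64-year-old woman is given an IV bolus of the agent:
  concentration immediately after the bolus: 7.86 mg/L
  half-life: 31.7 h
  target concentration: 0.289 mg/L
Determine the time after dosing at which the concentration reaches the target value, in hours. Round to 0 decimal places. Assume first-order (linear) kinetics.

k = ln2 / t½ = 0.693147 / 31.7 = 0.02187 h⁻¹
t = ln(C₀ / C) / k = ln(7.860 / 0.289) / 0.02187
  = ln(27.20) / 0.02187 = 3.303 / 0.02187 = 151.0 h

151 h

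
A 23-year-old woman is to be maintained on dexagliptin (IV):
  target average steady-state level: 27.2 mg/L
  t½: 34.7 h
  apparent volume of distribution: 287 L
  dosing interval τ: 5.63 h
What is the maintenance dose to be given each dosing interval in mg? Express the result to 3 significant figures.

878 mg

k = ln2 / t½ = 0.693147 / 34.7 = 0.01998 h⁻¹
CL = k × Vd = 0.01998 × 287 = 5.734 L/h
At steady state, Dose/τ = Css × CL.
Dose = Css × CL × τ = 27.2 × 5.734 × 5.63 = 878.1 mg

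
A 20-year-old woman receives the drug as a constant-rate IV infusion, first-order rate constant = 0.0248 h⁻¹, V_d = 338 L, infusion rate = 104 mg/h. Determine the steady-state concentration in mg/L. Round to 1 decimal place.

12.4 mg/L

CL = k × Vd = 0.02480 × 338 = 8.382 L/h
At steady state Css = R₀ / CL = 104 / 8.382 = 12.41 mg/L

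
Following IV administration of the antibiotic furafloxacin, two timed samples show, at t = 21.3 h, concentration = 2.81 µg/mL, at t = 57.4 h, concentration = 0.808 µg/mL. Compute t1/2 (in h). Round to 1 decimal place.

20.1 h

k = ln(C₁/C₂) / (t₂ − t₁) = ln(2.81/0.808) / (57.4 − 21.3)
  = 1.246 / 36.10 = 0.03452 h⁻¹
t½ = ln2 / k = 0.693147 / 0.03452 = 20.08 h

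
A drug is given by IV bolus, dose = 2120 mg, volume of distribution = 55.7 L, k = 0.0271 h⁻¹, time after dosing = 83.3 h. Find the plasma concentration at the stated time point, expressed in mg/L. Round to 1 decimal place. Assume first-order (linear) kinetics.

C₀ = Dose / Vd = 2120 / 55.7 = 38.06 mg/L
C = C₀ · e^(−k·t) = 38.06 × e^(−0.02710 × 83.3)
  = 38.06 × 0.1046 = 3.981 mg/L

4.0 mg/L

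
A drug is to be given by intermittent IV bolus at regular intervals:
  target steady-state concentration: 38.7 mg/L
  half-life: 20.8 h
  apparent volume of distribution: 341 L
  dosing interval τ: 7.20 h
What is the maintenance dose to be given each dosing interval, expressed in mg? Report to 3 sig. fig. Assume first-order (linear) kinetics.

k = ln2 / t½ = 0.693147 / 20.8 = 0.03332 h⁻¹
CL = k × Vd = 0.03332 × 341 = 11.36 L/h
At steady state, Dose/τ = Css × CL.
Dose = Css × CL × τ = 38.7 × 11.36 × 7.20 = 3165 mg

3170 mg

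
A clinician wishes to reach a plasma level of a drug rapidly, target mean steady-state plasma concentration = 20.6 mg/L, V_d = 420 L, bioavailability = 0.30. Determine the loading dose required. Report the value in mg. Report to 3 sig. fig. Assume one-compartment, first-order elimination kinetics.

28800 mg

LD = Css × Vd / F = 20.6 × 420 / 0.30 = 28840 mg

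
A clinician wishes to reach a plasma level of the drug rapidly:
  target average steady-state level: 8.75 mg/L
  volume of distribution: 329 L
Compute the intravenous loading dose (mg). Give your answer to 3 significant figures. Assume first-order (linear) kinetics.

2880 mg

LD = Css × Vd = 8.75 × 329 = 2879 mg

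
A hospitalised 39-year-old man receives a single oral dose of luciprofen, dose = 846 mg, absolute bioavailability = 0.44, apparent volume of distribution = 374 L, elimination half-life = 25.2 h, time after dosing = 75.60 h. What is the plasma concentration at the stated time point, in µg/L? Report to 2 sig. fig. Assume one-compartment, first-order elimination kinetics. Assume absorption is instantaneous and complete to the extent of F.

120 µg/L

Amount reaching circulation = F × Dose = 0.44 × 846.0 = 372.2 mg
C₀ = F·Dose / Vd = 372.2 / 374 = 0.9952 mg/L
k = ln2 / t½ = 0.693147 / 25.2 = 0.02751 h⁻¹
t / t½ = 75.60 / 25.2 = 3 half-lives
C = C₀ × (1/2)^3 = 0.9952 × 0.1250 = 0.1244 mg/L
Convert: 0.1244 mg/L × 1000 = 124.4 µg/L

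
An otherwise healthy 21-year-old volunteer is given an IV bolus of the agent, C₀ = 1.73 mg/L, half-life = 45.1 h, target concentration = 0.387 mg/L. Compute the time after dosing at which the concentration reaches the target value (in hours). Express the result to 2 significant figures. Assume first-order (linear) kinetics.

97 h

k = ln2 / t½ = 0.693147 / 45.1 = 0.01537 h⁻¹
t = ln(C₀ / C) / k = ln(1.730 / 0.387) / 0.01537
  = ln(4.470) / 0.01537 = 1.497 / 0.01537 = 97.40 h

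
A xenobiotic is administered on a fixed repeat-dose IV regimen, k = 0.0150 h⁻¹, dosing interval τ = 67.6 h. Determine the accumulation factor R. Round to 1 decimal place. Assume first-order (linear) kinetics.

1.6

e^(−kτ) = e^(−0.01500 × 67.6) = 0.3628
Accumulation ratio R = 1 / (1 − e^(−kτ)) = 1 / (1 − 0.3628) = 1.569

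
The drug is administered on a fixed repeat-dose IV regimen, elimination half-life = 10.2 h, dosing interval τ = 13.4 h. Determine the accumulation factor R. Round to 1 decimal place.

k = ln2 / t½ = 0.693147 / 10.2 = 0.06796 h⁻¹
e^(−kτ) = e^(−0.06796 × 13.4) = 0.4023
Accumulation ratio R = 1 / (1 − e^(−kτ)) = 1 / (1 − 0.4023) = 1.673

1.7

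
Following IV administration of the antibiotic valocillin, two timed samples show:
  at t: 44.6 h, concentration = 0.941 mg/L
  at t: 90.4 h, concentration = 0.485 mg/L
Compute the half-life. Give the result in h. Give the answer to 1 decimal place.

k = ln(C₁/C₂) / (t₂ − t₁) = ln(0.941/0.485) / (90.4 − 44.6)
  = 0.6628 / 45.80 = 0.01447 h⁻¹
t½ = ln2 / k = 0.693147 / 0.01447 = 47.90 h

47.9 h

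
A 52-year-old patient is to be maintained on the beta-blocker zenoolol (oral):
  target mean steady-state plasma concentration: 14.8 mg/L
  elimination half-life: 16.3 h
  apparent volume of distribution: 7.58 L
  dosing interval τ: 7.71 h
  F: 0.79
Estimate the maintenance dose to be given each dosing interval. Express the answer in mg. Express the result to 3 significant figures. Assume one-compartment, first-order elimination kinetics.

k = ln2 / t½ = 0.693147 / 16.3 = 0.04252 h⁻¹
CL = k × Vd = 0.04252 × 7.58 = 0.3223 L/h
At steady state, F × (Dose/τ) = Css × CL.
Dose = Css × CL × τ / F = 14.8 × 0.3223 × 7.71 / 0.79 = 46.55 mg

46.6 mg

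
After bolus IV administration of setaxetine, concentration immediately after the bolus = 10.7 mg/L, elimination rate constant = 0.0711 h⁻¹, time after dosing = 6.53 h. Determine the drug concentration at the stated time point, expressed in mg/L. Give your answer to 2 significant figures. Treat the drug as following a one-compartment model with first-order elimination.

6.7 mg/L

C = C₀ · e^(−k·t) = 10.70 × e^(−0.07110 × 6.53)
  = 10.70 × 0.6286 = 6.726 mg/L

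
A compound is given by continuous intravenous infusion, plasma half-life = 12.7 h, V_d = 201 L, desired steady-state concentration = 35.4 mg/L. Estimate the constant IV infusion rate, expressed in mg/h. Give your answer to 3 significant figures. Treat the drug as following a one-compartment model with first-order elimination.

388 mg/h

k = ln2 / t½ = 0.693147 / 12.7 = 0.05458 h⁻¹
CL = k × Vd = 0.05458 × 201 = 10.97 L/h
At steady state, infusion rate R₀ = Css × CL = 35.4 × 10.97 = 388.3 mg/h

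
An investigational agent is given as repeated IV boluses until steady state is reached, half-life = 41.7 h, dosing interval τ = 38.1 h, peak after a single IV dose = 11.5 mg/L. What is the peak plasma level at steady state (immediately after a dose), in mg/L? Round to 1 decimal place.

k = ln2 / t½ = 0.693147 / 41.7 = 0.01662 h⁻¹
e^(−kτ) = e^(−0.01662 × 38.1) = 0.5309
Accumulation ratio R = 1 / (1 − e^(−kτ)) = 1 / (1 − 0.5309) = 2.132
Steady-state peak = C₀ × R = 11.5 × 2.132 = 24.52 mg/L

24.5 mg/L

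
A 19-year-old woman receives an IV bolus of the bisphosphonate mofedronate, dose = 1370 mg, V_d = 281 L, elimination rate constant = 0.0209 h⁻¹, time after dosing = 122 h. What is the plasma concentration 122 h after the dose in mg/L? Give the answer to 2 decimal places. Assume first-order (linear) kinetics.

C₀ = Dose / Vd = 1370 / 281 = 4.875 mg/L
C = C₀ · e^(−k·t) = 4.875 × e^(−0.02090 × 122)
  = 4.875 × 0.07810 = 0.3807 mg/L

0.38 mg/L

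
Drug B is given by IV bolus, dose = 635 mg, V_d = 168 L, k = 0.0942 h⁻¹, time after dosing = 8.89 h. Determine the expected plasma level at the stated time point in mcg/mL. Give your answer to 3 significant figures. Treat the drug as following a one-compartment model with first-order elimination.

C₀ = Dose / Vd = 635.0 / 168 = 3.780 mg/L
C = C₀ · e^(−k·t) = 3.780 × e^(−0.09420 × 8.89)
  = 3.780 × 0.4328 = 1.636 mg/L
(1.636 mg/L = 1.636 mcg/mL)

1.64 mcg/mL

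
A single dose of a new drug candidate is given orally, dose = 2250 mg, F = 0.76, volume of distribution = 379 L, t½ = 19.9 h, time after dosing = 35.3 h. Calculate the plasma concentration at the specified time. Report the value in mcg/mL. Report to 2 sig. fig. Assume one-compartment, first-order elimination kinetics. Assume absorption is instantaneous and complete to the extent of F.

Amount reaching circulation = F × Dose = 0.76 × 2250 = 1710 mg
C₀ = F·Dose / Vd = 1710 / 379 = 4.512 mg/L
k = ln2 / t½ = 0.693147 / 19.9 = 0.03483 h⁻¹
C = C₀ · e^(−k·t) = 4.512 × e^(−0.03483 × 35.3)
  = 4.512 × 0.2924 = 1.319 mg/L
(1.319 mg/L = 1.319 mcg/mL)

1.3 mcg/mL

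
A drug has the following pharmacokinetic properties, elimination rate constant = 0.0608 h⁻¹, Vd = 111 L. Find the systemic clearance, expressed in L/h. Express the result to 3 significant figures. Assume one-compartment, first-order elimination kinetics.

CL = k × Vd = 0.0608 × 111 = 6.749 L/h

6.75 L/h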